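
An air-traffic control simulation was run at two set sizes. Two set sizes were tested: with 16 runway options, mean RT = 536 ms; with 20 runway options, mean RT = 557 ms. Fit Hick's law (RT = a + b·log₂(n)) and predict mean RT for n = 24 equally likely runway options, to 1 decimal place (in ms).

574.2 ms

Fit slope and intercept:
  b = (557 − 536) / (log₂ 20 − log₂ 16) = 21 / (4.3219 − 4) = 65.232 ms/bit
  a = 536 − 65.232 × 4 = 275.072 ms
Then RT(24) = 275.072 + 65.232 × log₂ 24 = 275.072 + 65.232 × 4.5850 ≈ 574.158 ms.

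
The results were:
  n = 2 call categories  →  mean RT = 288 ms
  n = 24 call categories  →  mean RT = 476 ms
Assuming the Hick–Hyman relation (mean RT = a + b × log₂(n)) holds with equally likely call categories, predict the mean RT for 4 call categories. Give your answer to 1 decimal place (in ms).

With log₂ n on the abscissa the relation is linear; from the two conditions:
  b = (476 − 288) / (log₂ 24 − log₂ 2) = 188 / (4.5850 − 1) = 52.441 ms/bit
  a = 288 − 52.441 × 1 = 235.559 ms
Then RT(4) = 235.559 + 52.441 × log₂ 4 = 235.559 + 52.441 × 2 ≈ 340.441 ms.

340.4 ms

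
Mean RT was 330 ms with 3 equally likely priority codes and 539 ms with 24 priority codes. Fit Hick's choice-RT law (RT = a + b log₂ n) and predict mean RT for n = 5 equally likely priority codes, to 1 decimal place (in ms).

RT is linear in log₂ n, so two points fix the line:
  b = (539 − 330) / (log₂ 24 − log₂ 3) = 209 / (4.5850 − 1.5850) = 69.667 ms/bit
  a = 330 − 69.667 × 1.5850 = 219.581 ms
Then RT(5) = 219.581 + 69.667 × log₂ 5 = 219.581 + 69.667 × 2.3219 ≈ 381.342 ms.

381.3 ms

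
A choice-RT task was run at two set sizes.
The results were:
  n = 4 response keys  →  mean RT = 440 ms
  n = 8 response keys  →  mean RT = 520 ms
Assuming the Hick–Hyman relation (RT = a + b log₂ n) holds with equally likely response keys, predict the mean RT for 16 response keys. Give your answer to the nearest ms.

With log₂ n on the abscissa the relation is linear; from the two conditions:
  b = (520 − 440) / (log₂ 8 − log₂ 4) = 80 / (3 − 2) = 80 ms/bit
  a = 440 − 80 × 2 = 280 ms
Then RT(16) = 280 + 80 × log₂ 16 = 280 + 80 × 4 ≈ 600.000 ms.

600 ms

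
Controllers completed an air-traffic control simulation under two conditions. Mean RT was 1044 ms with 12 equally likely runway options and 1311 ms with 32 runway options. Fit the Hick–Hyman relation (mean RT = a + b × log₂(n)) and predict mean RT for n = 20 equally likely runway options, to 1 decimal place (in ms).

1183.1 ms

RT is linear in log₂ n, so two points fix the line:
  b = (1311 − 1044) / (log₂ 32 − log₂ 12) = 267 / (5 − 3.5850) = 188.688 ms/bit
  a = 1044 − 188.688 × 3.5850 = 367.562 ms
Then RT(20) = 367.562 + 188.688 × log₂ 20 = 367.562 + 188.688 × 4.3219 ≈ 1183.056 ms.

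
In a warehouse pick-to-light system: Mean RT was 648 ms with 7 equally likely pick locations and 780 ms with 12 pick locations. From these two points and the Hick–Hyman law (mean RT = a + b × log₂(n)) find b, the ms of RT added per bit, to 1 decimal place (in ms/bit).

169.8 ms/bit

Slope: b = (780 − 648) / (log₂ 12 − log₂ 7) = 132/0.7776 = 169.751 ms/bit.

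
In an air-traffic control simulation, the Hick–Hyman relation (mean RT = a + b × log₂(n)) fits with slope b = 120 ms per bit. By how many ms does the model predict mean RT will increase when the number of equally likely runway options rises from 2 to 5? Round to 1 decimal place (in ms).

Only the slope matters, since a is common to both: ΔRT = b·log₂(n₂/n₁).
log₂(5) − log₂(2) = 2.3219 − 1 = 1.3219.
ΔRT = 120 × 1.3219 = 158.631 ms.

158.6 ms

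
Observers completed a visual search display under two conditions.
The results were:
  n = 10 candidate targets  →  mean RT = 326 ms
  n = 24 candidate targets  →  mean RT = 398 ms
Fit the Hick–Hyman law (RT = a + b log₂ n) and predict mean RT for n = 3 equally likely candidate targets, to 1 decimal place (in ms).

With log₂ n on the abscissa the relation is linear; from the two conditions:
  b = (398 − 326) / (log₂ 24 − log₂ 10) = 72 / (4.5850 − 3.3219) = 57.006 ms/bit
  a = 326 − 57.006 × 3.3219 = 136.632 ms
Then RT(3) = 136.632 + 57.006 × log₂ 3 = 136.632 + 57.006 × 1.5850 ≈ 226.983 ms.

227.0 ms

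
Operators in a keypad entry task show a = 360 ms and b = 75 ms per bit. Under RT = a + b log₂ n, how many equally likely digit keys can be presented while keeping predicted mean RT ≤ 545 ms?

5

75·log₂ n ≤ 545 − 360 = 185, giving log₂ n ≤ 2.4667 and n ≤ 5.528. The largest whole number is 5.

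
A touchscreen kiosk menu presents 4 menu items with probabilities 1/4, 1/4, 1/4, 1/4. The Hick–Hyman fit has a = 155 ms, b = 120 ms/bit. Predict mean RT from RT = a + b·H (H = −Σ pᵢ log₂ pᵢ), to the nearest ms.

395 ms

H = −Σ pᵢ log₂ pᵢ = 0.25·2 + 0.25·2 + 0.25·2 + 0.25·2 = 2.000 bits.
RT = 155 + 120 × 2.000 = 395.00 ms.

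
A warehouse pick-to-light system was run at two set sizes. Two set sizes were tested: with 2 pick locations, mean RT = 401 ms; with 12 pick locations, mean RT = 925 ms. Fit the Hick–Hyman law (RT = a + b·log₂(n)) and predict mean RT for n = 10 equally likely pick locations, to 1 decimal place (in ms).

871.7 ms

Solve the two-equation system in a and b:
  b = (925 − 401) / (log₂ 12 − log₂ 2) = 524 / (3.5850 − 1) = 202.711 ms/bit
  a = 401 − 202.711 × 1 = 198.289 ms
Then RT(10) = 198.289 + 202.711 × log₂ 10 = 198.289 + 202.711 × 3.3219 ≈ 871.680 ms.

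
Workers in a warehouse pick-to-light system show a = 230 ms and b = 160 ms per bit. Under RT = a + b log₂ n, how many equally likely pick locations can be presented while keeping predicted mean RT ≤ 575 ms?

Set 230 + 160·log₂ n ≤ 575 → log₂ n ≤ (575 − 230)/160 = 2.1562.
So n ≤ 2^2.1562 = 4.458; the largest integer n is 4.

4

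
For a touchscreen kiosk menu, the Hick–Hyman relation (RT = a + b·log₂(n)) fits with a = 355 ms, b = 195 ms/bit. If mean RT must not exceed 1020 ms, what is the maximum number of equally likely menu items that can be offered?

Set 355 + 195·log₂ n ≤ 1020 → log₂ n ≤ (1020 − 355)/195 = 3.4103.
So n ≤ 2^3.4103 = 10.631; the largest integer n is 10.

10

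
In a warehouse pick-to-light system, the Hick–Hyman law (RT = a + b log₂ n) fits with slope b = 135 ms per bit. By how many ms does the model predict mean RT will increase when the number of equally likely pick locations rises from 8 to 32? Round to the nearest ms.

270 ms

ΔRT = (a + b log₂ n₂) − (a + b log₂ n₁) = b·(log₂ n₂ − log₂ n₁).
log₂(32) − log₂(8) = log₂(32/8) = log₂(4) = 2.
ΔRT = 135 × 2.0000 = 270.000 ms.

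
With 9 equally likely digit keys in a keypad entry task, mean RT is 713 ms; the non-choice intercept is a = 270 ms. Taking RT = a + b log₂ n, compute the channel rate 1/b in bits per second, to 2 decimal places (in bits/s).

7.16 bits/s

b = (713 − 270)/log₂ 9 = 443/3.1699 = 139.751 ms per bit = 0.13975 s/bit; the reciprocal is 7.156 bits/s.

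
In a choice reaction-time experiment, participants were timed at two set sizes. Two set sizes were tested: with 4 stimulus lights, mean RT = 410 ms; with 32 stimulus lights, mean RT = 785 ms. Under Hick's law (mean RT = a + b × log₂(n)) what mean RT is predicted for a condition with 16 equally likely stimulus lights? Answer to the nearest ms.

Solve the two-equation system in a and b:
  b = (785 − 410) / (log₂ 32 − log₂ 4) = 375 / (5 − 2) = 125 ms/bit
  a = 410 − 125 × 2 = 160 ms
Then RT(16) = 160 + 125 × log₂ 16 = 160 + 125 × 4 ≈ 660.000 ms.

660 ms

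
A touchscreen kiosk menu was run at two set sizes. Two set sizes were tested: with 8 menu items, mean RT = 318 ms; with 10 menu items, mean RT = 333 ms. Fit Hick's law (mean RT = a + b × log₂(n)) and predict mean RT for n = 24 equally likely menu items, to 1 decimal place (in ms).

391.9 ms

Fit slope and intercept:
  b = (333 − 318) / (log₂ 10 − log₂ 8) = 15 / (3.3219 − 3) = 46.594 ms/bit
  a = 318 − 46.594 × 3 = 178.217 ms
Then RT(24) = 178.217 + 46.594 × log₂ 24 = 178.217 + 46.594 × 4.5850 ≈ 391.850 ms.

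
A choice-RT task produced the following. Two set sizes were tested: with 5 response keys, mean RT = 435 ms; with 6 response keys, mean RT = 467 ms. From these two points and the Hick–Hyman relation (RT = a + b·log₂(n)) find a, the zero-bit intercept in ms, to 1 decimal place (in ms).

Slope: b = (467 − 435) / (log₂ 6 − log₂ 5) = 32/0.2630 = 121.657 ms/bit.
a = RT₁ − b·log₂ n₁ = 435 − 121.657 × 2.3219 = 152.521 ms.

152.5 ms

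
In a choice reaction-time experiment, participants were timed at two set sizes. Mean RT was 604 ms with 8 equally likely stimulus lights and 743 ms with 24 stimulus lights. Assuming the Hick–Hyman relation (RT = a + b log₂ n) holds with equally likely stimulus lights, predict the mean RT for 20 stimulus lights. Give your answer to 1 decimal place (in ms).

RT is linear in log₂ n, so two points fix the line:
  b = (743 − 604) / (log₂ 24 − log₂ 8) = 139 / (4.5850 − 3) = 87.699 ms/bit
  a = 604 − 87.699 × 3 = 340.902 ms
Then RT(20) = 340.902 + 87.699 × log₂ 20 = 340.902 + 87.699 × 4.3219 ≈ 719.932 ms.

719.9 ms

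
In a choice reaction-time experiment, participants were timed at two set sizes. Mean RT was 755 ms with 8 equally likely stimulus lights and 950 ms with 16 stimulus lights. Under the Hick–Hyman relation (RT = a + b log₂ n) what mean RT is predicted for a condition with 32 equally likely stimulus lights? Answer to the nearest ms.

Fit slope and intercept:
  b = (950 − 755) / (log₂ 16 − log₂ 8) = 195 / (4 − 3) = 195 ms/bit
  a = 755 − 195 × 3 = 170 ms
Then RT(32) = 170 + 195 × log₂ 32 = 170 + 195 × 5 ≈ 1145.000 ms.

1145 ms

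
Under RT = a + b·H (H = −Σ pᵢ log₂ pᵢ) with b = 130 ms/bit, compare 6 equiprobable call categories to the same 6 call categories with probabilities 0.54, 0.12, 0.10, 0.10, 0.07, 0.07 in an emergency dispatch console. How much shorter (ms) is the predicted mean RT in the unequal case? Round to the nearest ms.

70 ms

The RT saving is b·ΔH. Equiprobable H₀ = log₂(6) = 2.5850 bits; with the given probabilities H = 2.0486 bits.
b·(H₀ − H) = 130 × (2.5850 − 2.0486) = 69.73 ms.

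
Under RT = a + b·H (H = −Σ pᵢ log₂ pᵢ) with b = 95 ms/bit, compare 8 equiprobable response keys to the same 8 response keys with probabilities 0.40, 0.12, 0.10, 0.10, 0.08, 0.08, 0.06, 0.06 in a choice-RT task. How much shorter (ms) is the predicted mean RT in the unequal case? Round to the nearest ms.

35 ms

Equiprobable entropy H₀ = log₂ 8 = 3.0000 bits.
Skewed entropy H = −Σ pᵢ log₂ pᵢ = 2.6303 bits.
ΔRT = b·(H₀ − H) = 95 × 0.3697 = 35.12 ms.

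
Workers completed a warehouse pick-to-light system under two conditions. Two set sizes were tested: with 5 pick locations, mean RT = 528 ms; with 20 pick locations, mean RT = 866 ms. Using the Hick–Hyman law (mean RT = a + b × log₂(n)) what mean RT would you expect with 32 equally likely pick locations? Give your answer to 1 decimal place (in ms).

With log₂ n on the abscissa the relation is linear; from the two conditions:
  b = (866 − 528) / (log₂ 20 − log₂ 5) = 338 / (4.3219 − 2.3219) = 169.000 ms/bit
  a = 528 − 169.000 × 2.3219 = 135.594 ms
Then RT(32) = 135.594 + 169.000 × log₂ 32 = 135.594 + 169.000 × 5 ≈ 980.594 ms.

980.6 ms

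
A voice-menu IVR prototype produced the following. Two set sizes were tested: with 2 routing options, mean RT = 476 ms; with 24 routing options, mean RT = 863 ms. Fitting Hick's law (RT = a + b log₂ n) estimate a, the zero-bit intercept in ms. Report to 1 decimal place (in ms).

368.0 ms

b = (RT₂ − RT₁)/(log₂ n₂ − log₂ n₁) = (863 − 476)/(4.5850 − 1) = 107.951 ms/bit.
a = RT₁ − b·log₂ n₁ = 476 − 107.951 × 1 = 368.049 ms.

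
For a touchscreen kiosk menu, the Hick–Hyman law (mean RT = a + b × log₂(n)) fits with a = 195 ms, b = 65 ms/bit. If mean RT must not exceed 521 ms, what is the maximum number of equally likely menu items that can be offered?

32

Information budget: (521 − 195)/65 = 5.0154 bits, so n ≤ 2^5.0154 = 32.343 → at most 32.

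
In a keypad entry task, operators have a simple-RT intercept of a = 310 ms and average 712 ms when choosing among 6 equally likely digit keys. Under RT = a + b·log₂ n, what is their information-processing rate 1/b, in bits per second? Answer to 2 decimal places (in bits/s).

b = (712 − 310)/log₂ 6 = 402/2.5850 = 155.515 ms per bit = 0.15551 s/bit; the reciprocal is 6.430 bits/s.

6.43 bits/s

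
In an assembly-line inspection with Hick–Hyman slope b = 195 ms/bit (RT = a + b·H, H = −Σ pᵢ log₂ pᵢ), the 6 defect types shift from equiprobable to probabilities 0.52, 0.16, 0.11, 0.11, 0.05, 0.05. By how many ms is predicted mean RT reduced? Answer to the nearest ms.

105 ms

Equiprobable entropy H₀ = log₂ 6 = 2.5850 bits.
Skewed entropy H = −Σ pᵢ log₂ pᵢ = 2.0464 bits.
ΔRT = b·(H₀ − H) = 195 × 0.5386 = 105.03 ms.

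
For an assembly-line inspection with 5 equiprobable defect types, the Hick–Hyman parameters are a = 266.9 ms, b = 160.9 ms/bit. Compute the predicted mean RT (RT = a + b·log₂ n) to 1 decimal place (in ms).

log₂(5) = 2.3219 bits, so RT = 266.9 + 160.9 × 2.3219 ≈ 640.498 ms.

640.5 ms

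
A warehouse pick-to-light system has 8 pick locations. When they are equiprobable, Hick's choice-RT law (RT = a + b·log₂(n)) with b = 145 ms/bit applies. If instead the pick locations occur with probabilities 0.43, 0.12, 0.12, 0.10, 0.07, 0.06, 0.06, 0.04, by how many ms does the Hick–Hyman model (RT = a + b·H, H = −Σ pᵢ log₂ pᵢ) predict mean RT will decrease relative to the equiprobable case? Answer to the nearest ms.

68 ms

Equiprobable entropy H₀ = log₂ 8 = 3.0000 bits.
Skewed entropy H = −Σ pᵢ log₂ pᵢ = 2.5313 bits.
ΔRT = b·(H₀ − H) = 145 × 0.4687 = 67.97 ms.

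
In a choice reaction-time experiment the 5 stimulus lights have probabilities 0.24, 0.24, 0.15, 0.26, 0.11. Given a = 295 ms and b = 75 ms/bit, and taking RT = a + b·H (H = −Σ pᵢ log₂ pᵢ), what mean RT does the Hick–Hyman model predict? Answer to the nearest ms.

464 ms

Entropy contributions −pᵢ log₂ pᵢ: 0.4941, 0.4941, 0.4105, 0.5053, 0.3503; sum H = 2.2544 bits.
RT = a + bH = 295 + 75·2.2544 = 464.08 ms.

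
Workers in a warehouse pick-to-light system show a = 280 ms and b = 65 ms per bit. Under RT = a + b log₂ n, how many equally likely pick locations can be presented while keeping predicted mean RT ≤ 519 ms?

12

Information budget: (519 − 280)/65 = 3.6769 bits, so n ≤ 2^3.6769 = 12.790 → at most 12.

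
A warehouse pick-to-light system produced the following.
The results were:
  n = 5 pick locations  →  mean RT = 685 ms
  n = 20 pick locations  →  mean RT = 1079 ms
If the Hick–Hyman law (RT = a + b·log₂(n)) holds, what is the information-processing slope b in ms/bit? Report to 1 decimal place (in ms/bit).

Slope: b = (1079 − 685) / (log₂ 20 − log₂ 5) = 394/2.0000 = 197.000 ms/bit.

197.0 ms/bit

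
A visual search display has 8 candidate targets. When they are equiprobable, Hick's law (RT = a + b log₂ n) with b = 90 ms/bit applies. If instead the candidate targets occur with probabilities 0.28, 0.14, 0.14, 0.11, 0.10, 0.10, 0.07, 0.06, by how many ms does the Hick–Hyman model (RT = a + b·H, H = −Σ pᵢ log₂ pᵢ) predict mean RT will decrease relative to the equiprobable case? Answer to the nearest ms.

Equiprobable entropy H₀ = log₂ 8 = 3.0000 bits.
Skewed entropy H = −Σ pᵢ log₂ pᵢ = 2.8352 bits.
ΔRT = b·(H₀ − H) = 90 × 0.1648 = 14.83 ms.

15 ms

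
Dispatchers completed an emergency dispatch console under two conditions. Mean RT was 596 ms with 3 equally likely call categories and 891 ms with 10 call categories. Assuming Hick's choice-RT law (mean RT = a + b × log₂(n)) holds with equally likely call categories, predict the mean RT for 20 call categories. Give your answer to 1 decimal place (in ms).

1060.8 ms

Solve the two-equation system in a and b:
  b = (891 − 596) / (log₂ 10 − log₂ 3) = 295 / (3.3219 − 1.5850) = 169.836 ms/bit
  a = 596 − 169.836 × 1.5850 = 326.816 ms
Then RT(20) = 326.816 + 169.836 × log₂ 20 = 326.816 + 169.836 × 4.3219 ≈ 1060.836 ms.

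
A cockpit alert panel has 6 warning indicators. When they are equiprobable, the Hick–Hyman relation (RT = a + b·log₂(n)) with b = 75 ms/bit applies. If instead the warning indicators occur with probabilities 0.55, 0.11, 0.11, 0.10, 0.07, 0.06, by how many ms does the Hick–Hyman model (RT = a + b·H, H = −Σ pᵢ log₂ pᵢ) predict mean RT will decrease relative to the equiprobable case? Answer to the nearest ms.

42 ms

Equiprobable entropy H₀ = log₂ 6 = 2.5850 bits.
Skewed entropy H = −Σ pᵢ log₂ pᵢ = 2.0192 bits.
ΔRT = b·(H₀ − H) = 75 × 0.5657 = 42.43 ms.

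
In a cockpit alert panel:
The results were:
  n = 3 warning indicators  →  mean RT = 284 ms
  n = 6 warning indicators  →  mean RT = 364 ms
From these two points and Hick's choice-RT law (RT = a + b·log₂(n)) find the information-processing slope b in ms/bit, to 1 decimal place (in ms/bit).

Slope: b = (364 − 284) / (log₂ 6 − log₂ 3) = 80/1.0000 = 80.000 ms/bit.

80.0 ms/bit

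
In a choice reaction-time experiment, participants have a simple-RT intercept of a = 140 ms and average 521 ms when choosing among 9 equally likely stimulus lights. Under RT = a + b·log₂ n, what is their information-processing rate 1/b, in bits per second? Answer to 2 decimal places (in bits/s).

b = (521 − 140)/log₂ 9 = 381/3.1699 = 120.192 ms per bit = 0.12019 s/bit; the reciprocal is 8.320 bits/s.

8.32 bits/s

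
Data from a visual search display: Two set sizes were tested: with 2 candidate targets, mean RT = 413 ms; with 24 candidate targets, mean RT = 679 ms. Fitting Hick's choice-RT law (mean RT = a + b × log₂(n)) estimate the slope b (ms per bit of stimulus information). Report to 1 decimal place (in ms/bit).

74.2 ms/bit

b = (RT₂ − RT₁)/(log₂ n₂ − log₂ n₁) = (679 − 413)/(4.5850 − 1) = 74.199 ms/bit.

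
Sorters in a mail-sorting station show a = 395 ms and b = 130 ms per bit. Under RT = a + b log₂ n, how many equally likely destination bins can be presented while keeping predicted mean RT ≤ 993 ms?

24

Set 395 + 130·log₂ n ≤ 993 → log₂ n ≤ (993 − 395)/130 = 4.6000.
So n ≤ 2^4.6000 = 24.251; the largest integer n is 24.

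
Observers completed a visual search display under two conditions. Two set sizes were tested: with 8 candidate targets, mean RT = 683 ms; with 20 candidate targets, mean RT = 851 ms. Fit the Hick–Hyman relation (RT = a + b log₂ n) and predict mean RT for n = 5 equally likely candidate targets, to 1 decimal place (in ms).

RT is linear in log₂ n, so two points fix the line:
  b = (851 − 683) / (log₂ 20 − log₂ 8) = 168 / (4.3219 − 3) = 127.087 ms/bit
  a = 683 − 127.087 × 3 = 301.739 ms
Then RT(5) = 301.739 + 127.087 × log₂ 5 = 301.739 + 127.087 × 2.3219 ≈ 596.826 ms.

596.8 ms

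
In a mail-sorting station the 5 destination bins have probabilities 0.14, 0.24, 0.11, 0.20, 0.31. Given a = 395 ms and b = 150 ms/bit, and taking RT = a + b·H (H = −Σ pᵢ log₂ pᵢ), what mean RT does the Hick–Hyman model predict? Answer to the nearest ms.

729 ms

Entropy contributions −pᵢ log₂ pᵢ: 0.3971, 0.4941, 0.3503, 0.4644, 0.5238; sum H = 2.2297 bits.
RT = a + bH = 395 + 150·2.2297 = 729.46 ms.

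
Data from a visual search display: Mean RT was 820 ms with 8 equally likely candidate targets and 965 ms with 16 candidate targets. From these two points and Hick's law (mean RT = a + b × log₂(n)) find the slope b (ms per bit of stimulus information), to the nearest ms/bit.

145 ms/bit

b = (RT₂ − RT₁)/(log₂ n₂ − log₂ n₁) = (965 − 820)/(4 − 3) = 145 ms/bit.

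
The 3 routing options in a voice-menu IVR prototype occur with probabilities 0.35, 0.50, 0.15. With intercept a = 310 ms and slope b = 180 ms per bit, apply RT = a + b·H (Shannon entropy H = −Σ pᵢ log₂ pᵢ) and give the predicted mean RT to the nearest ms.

569 ms

H = 0.35·log₂(1/0.35) + 0.50·log₂(1/0.50) + 0.15·log₂(1/0.15) = 1.4406 bits.
RT = 310 + 180 × 1.4406 = 569.32 ms.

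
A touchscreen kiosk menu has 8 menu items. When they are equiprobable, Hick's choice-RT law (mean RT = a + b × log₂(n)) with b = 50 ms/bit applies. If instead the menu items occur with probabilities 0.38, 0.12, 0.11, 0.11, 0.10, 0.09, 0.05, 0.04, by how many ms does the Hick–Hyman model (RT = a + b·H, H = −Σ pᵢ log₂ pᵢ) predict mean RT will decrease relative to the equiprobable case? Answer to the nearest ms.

Equiprobable entropy H₀ = log₂ 8 = 3.0000 bits.
Skewed entropy H = −Σ pᵢ log₂ pᵢ = 2.6448 bits.
ΔRT = b·(H₀ − H) = 50 × 0.3552 = 17.76 ms.

18 ms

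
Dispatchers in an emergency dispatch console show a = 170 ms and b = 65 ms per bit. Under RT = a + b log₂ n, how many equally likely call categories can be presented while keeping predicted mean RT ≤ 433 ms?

16

65·log₂ n ≤ 433 − 170 = 263, giving log₂ n ≤ 4.0462 and n ≤ 16.520. The largest whole number is 16.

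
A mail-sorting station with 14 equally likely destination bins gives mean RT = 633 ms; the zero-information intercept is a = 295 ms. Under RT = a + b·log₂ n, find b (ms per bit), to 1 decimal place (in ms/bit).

88.8 ms/bit

14 alternatives carry log₂ 14 = 3.8074 bits; the choice cost is 633 − 295 = 338 ms, so b = 338/3.8074 = 88.776 ms/bit.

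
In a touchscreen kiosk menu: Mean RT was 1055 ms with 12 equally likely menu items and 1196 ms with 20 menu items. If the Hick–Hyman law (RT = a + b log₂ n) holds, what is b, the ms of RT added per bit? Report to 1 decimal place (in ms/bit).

191.3 ms/bit

b = (RT₂ − RT₁)/(log₂ n₂ − log₂ n₁) = (1196 − 1055)/(4.3219 − 3.5850) = 191.325 ms/bit.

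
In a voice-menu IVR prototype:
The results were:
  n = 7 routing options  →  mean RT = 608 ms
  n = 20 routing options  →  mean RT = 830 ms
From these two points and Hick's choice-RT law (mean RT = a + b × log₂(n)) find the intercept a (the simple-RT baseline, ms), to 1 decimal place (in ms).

b = (RT₂ − RT₁)/(log₂ n₂ − log₂ n₁) = (830 − 608)/(4.3219 − 2.8074) = 146.576 ms/bit.
Intercept: a = 608 − 146.576·log₂(7) = 196.509 ms.

196.5 ms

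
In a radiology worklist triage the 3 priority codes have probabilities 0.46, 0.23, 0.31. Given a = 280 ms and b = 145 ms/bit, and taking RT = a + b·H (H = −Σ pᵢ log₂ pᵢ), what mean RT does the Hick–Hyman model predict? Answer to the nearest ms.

501 ms

H = 0.46·log₂(1/0.46) + 0.23·log₂(1/0.23) + 0.31·log₂(1/0.31) = 1.5268 bits.
RT = 280 + 145 × 1.5268 = 501.39 ms.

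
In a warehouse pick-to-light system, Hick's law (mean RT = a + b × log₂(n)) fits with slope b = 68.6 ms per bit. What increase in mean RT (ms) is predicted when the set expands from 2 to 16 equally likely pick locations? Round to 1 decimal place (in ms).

205.8 ms

Only the slope matters, since a is common to both: ΔRT = b·log₂(n₂/n₁).
log₂(16) − log₂(2) = log₂(16/2) = log₂(8) = 3.
ΔRT = 68.6 × 3.0000 = 205.800 ms.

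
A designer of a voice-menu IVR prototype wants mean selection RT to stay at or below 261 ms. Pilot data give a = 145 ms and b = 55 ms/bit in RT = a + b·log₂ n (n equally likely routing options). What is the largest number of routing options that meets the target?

4

55·log₂ n ≤ 261 − 145 = 116, giving log₂ n ≤ 2.1091 and n ≤ 4.314. The largest whole number is 4.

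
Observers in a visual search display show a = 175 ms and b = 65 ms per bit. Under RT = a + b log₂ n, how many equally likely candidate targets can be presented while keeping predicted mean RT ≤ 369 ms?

7

Set 175 + 65·log₂ n ≤ 369 → log₂ n ≤ (369 − 175)/65 = 2.9846.
So n ≤ 2^2.9846 = 7.915; the largest integer n is 7.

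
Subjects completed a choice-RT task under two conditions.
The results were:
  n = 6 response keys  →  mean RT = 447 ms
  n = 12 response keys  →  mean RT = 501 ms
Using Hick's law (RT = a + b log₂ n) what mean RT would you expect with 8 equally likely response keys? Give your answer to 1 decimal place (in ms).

Solve the two-equation system in a and b:
  b = (501 − 447) / (log₂ 12 − log₂ 6) = 54 / (3.5850 − 2.5850) = 54.000 ms/bit
  a = 447 − 54.000 × 2.5850 = 307.412 ms
Then RT(8) = 307.412 + 54.000 × log₂ 8 = 307.412 + 54.000 × 3 ≈ 469.412 ms.

469.4 ms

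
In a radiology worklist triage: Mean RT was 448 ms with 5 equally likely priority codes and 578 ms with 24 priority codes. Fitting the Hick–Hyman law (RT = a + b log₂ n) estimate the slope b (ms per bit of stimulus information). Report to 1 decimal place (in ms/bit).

57.4 ms/bit

b = (RT₂ − RT₁)/(log₂ n₂ − log₂ n₁) = (578 − 448)/(4.5850 − 2.3219) = 57.445 ms/bit.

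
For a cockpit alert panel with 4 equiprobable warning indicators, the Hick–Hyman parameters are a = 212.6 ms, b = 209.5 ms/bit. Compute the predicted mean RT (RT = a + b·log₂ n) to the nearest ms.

log₂(4) = 2 bits, so RT = 212.6 + 209.5 × 2 ≈ 631.600 ms.

632 ms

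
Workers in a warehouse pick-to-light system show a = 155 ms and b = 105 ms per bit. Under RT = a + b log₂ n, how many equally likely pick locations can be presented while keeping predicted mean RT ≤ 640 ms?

24

105·log₂ n ≤ 640 − 155 = 485, giving log₂ n ≤ 4.6190 and n ≤ 24.574. The largest whole number is 24.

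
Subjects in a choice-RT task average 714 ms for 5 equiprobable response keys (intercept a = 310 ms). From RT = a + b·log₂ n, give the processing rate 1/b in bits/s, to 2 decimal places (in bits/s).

5.75 bits/s

Choice component = 714 − 310 = 404 ms over log₂(5) = 2.3219 bits.
b = 404 / 2.3219 = 173.993 ms/bit, so 1/b = 5.747 bits/s.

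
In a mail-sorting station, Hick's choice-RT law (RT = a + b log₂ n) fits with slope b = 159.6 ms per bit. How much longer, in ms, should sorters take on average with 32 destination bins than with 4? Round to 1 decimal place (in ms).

The intercept a cancels: ΔRT = b·(log₂ n₂ − log₂ n₁) = b·log₂(n₂/n₁).
log₂(32) − log₂(4) = log₂(32/4) = log₂(8) = 3.
ΔRT = 159.6 × 3.0000 = 478.800 ms.

478.8 ms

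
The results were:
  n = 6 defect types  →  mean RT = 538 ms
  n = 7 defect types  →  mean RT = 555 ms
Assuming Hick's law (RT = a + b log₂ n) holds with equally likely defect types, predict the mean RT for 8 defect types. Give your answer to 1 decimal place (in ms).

RT is linear in log₂ n, so two points fix the line:
  b = (555 − 538) / (log₂ 7 − log₂ 6) = 17 / (2.8074 − 2.5850) = 76.441 ms/bit
  a = 538 − 76.441 × 2.5850 = 340.402 ms
Then RT(8) = 340.402 + 76.441 × log₂ 8 = 340.402 + 76.441 × 3 ≈ 569.726 ms.

569.7 ms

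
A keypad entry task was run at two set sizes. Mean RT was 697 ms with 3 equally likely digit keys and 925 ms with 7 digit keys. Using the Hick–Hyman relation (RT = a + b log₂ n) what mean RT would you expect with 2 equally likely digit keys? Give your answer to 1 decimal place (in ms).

Solve the two-equation system in a and b:
  b = (925 − 697) / (log₂ 7 − log₂ 3) = 228 / (2.8074 − 1.5850) = 186.519 ms/bit
  a = 697 − 186.519 × 1.5850 = 401.374 ms
Then RT(2) = 401.374 + 186.519 × log₂ 2 = 401.374 + 186.519 × 1 ≈ 587.893 ms.

587.9 ms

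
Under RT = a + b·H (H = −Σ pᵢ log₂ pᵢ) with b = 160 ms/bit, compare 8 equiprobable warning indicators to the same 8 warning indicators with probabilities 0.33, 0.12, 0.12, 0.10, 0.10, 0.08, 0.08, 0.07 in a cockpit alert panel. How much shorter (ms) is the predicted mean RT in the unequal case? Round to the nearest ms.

36 ms

The RT saving is b·ΔH. Equiprobable H₀ = log₂(8) = 3.0000 bits; with the given probabilities H = 2.7779 bits.
b·(H₀ − H) = 160 × (3.0000 − 2.7779) = 35.53 ms.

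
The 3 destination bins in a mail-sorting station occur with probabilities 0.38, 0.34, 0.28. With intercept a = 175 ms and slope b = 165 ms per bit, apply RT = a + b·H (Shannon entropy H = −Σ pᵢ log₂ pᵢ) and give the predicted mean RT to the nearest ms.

435 ms

Entropy contributions −pᵢ log₂ pᵢ: 0.5305, 0.5292, 0.5142; sum H = 1.5738 bits.
RT = a + bH = 175 + 165·1.5738 = 434.68 ms.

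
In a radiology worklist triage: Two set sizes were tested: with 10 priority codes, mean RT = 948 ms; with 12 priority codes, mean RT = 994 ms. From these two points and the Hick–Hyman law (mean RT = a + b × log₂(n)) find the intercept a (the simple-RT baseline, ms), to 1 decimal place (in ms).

b = (RT₂ − RT₁)/(log₂ n₂ − log₂ n₁) = (994 − 948)/(3.5850 − 3.3219) = 174.882 ms/bit.
a = RT₁ − b·log₂ n₁ = 948 − 174.882 × 3.3219 = 367.054 ms.

367.1 ms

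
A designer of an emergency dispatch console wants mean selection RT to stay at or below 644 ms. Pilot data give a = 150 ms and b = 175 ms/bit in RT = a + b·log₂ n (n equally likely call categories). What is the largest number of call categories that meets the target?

7

Information budget: (644 − 150)/175 = 2.8229 bits, so n ≤ 2^2.8229 = 7.076 → at most 7.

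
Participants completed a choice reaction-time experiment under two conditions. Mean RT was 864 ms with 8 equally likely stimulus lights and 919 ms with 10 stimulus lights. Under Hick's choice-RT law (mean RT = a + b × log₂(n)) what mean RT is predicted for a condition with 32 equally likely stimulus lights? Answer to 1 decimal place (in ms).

1205.7 ms

Fit slope and intercept:
  b = (919 − 864) / (log₂ 10 − log₂ 8) = 55 / (3.3219 − 3) = 170.846 ms/bit
  a = 864 − 170.846 × 3 = 351.463 ms
Then RT(32) = 351.463 + 170.846 × log₂ 32 = 351.463 + 170.846 × 5 ≈ 1205.691 ms.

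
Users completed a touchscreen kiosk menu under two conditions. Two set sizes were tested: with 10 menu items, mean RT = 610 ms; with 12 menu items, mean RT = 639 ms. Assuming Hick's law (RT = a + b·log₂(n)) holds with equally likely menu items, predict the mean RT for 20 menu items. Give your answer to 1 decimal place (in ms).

With log₂ n on the abscissa the relation is linear; from the two conditions:
  b = (639 − 610) / (log₂ 12 − log₂ 10) = 29 / (3.5850 − 3.3219) = 110.252 ms/bit
  a = 610 − 110.252 × 3.3219 = 243.752 ms
Then RT(20) = 243.752 + 110.252 × log₂ 20 = 243.752 + 110.252 × 4.3219 ≈ 720.252 ms.

720.3 ms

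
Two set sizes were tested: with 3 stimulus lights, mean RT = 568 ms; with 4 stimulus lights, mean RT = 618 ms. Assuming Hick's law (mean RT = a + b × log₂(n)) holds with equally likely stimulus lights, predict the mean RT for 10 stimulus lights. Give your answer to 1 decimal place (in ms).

777.3 ms

Solve the two-equation system in a and b:
  b = (618 − 568) / (log₂ 4 − log₂ 3) = 50 / (2 − 1.5850) = 120.471 ms/bit
  a = 568 − 120.471 × 1.5850 = 377.058 ms
Then RT(10) = 377.058 + 120.471 × log₂ 10 = 377.058 + 120.471 × 3.3219 ≈ 777.254 ms.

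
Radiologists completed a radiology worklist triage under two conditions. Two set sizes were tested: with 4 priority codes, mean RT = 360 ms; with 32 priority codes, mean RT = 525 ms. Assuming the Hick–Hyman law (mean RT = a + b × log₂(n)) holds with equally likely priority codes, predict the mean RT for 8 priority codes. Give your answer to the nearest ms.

415 ms

With log₂ n on the abscissa the relation is linear; from the two conditions:
  b = (525 − 360) / (log₂ 32 − log₂ 4) = 165 / (5 − 2) = 55 ms/bit
  a = 360 − 55 × 2 = 250 ms
Then RT(8) = 250 + 55 × log₂ 8 = 250 + 55 × 3 ≈ 415.000 ms.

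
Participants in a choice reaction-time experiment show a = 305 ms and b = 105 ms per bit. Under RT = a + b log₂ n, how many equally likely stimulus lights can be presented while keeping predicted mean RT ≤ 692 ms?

Information budget: (692 − 305)/105 = 3.6857 bits, so n ≤ 2^3.6857 = 12.868 → at most 12.

12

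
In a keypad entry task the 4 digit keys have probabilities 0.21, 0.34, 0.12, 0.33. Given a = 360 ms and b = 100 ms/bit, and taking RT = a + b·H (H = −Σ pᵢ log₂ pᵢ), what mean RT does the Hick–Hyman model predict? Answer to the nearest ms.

H = 0.21·log₂(1/0.21) + 0.34·log₂(1/0.34) + 0.12·log₂(1/0.12) + 0.33·log₂(1/0.33) = 1.8969 bits.
RT = 360 + 100 × 1.8969 = 549.69 ms.

550 ms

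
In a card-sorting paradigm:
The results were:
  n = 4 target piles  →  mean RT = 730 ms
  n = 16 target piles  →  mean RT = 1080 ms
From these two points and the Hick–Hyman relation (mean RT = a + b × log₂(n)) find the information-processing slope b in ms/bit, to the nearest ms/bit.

175 ms/bit

b = (RT₂ − RT₁)/(log₂ n₂ − log₂ n₁) = (1080 − 730)/(4 − 2) = 175 ms/bit.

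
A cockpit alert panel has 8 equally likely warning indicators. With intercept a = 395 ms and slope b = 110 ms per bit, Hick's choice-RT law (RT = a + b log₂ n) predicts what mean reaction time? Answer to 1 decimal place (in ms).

725.0 ms

log₂(8) = 3 bits, so RT = 395 + 110 × 3 ≈ 725.000 ms.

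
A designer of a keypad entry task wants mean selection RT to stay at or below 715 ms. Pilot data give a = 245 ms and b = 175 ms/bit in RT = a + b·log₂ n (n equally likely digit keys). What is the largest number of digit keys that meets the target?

6

Set 245 + 175·log₂ n ≤ 715 → log₂ n ≤ (715 − 245)/175 = 2.6857.
So n ≤ 2^2.6857 = 6.434; the largest integer n is 6.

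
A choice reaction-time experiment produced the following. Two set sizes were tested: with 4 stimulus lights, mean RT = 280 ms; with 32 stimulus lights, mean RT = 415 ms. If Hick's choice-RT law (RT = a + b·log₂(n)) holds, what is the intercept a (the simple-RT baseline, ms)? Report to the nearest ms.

190 ms

Slope: b = (415 − 280) / (log₂ 32 − log₂ 4) = 135/3.0000 = 45 ms/bit.
Intercept: a = 280 − 45·log₂(4) = 190.000 ms.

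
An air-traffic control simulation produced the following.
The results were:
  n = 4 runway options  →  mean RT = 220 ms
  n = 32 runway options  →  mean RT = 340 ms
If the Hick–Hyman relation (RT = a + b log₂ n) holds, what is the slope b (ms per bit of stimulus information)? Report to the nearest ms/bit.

40 ms/bit

b = (RT₂ − RT₁)/(log₂ n₂ − log₂ n₁) = (340 − 220)/(5 − 2) = 40 ms/bit.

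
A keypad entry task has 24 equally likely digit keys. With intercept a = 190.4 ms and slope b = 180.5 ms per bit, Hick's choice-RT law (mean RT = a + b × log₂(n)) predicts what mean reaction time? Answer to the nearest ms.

1018 ms

log₂(24) = 4.5850 bits, so RT = 190.4 + 180.5 × 4.5850 ≈ 1017.986 ms.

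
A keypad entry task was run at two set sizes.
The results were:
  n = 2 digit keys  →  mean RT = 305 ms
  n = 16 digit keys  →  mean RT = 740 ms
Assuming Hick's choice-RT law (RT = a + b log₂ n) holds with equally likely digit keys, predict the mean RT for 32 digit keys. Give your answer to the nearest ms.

885 ms

Fit slope and intercept:
  b = (740 − 305) / (log₂ 16 − log₂ 2) = 435 / (4 − 1) = 145 ms/bit
  a = 305 − 145 × 1 = 160 ms
Then RT(32) = 160 + 145 × log₂ 32 = 160 + 145 × 5 ≈ 885.000 ms.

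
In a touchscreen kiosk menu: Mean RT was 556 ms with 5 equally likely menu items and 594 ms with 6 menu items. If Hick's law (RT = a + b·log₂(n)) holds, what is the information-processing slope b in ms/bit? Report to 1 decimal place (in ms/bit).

Slope: b = (594 − 556) / (log₂ 6 − log₂ 5) = 38/0.2630 = 144.468 ms/bit.

144.5 ms/bit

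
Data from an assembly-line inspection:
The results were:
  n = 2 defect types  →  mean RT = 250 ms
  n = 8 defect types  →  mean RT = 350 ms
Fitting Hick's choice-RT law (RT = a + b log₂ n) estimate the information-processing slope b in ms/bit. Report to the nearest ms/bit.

50 ms/bit

b = (RT₂ − RT₁)/(log₂ n₂ − log₂ n₁) = (350 − 250)/(3 − 1) = 50 ms/bit.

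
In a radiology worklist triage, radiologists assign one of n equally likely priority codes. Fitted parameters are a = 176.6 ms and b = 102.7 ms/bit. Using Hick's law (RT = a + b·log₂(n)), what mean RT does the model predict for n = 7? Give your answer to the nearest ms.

log₂(7) = 2.8074 bits, so RT = 176.6 + 102.7 × 2.8074 ≈ 464.915 ms.

465 ms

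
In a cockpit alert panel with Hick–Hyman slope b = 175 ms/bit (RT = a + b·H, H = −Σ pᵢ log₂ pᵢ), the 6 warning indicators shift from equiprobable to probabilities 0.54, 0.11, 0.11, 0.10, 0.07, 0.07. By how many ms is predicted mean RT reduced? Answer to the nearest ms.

94 ms

Equiprobable entropy H₀ = log₂ 6 = 2.5850 bits.
Skewed entropy H = −Σ pᵢ log₂ pᵢ = 2.0499 bits.
ΔRT = b·(H₀ − H) = 175 × 0.5350 = 93.63 ms.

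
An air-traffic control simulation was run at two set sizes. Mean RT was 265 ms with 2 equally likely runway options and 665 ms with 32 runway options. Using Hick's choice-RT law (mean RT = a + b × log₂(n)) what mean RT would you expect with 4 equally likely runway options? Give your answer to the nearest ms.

365 ms

RT is linear in log₂ n, so two points fix the line:
  b = (665 − 265) / (log₂ 32 − log₂ 2) = 400 / (5 − 1) = 100 ms/bit
  a = 265 − 100 × 1 = 165 ms
Then RT(4) = 165 + 100 × log₂ 4 = 165 + 100 × 2 ≈ 365.000 ms.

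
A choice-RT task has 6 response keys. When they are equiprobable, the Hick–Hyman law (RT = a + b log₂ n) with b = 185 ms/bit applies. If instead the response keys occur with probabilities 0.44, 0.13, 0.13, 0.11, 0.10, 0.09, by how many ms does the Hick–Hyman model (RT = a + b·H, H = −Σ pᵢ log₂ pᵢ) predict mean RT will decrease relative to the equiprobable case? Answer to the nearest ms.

56 ms

The RT saving is b·ΔH. Equiprobable H₀ = log₂(6) = 2.5850 bits; with the given probabilities H = 2.2816 bits.
b·(H₀ − H) = 185 × (2.5850 − 2.2816) = 56.13 ms.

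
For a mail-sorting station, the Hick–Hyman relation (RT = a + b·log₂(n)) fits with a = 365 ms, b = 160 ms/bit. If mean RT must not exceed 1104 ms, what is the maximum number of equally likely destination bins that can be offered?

Set 365 + 160·log₂ n ≤ 1104 → log₂ n ≤ (1104 − 365)/160 = 4.6188.
So n ≤ 2^4.6188 = 24.569; the largest integer n is 24.

24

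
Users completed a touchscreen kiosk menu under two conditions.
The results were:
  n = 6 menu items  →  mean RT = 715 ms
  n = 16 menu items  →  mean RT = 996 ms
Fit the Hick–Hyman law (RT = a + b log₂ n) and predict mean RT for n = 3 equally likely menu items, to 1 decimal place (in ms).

RT is linear in log₂ n, so two points fix the line:
  b = (996 − 715) / (log₂ 16 − log₂ 6) = 281 / (4 − 2.5850) = 198.581 ms/bit
  a = 715 − 198.581 × 2.5850 = 201.675 ms
Then RT(3) = 201.675 + 198.581 × log₂ 3 = 201.675 + 198.581 × 1.5850 ≈ 516.419 ms.

516.4 ms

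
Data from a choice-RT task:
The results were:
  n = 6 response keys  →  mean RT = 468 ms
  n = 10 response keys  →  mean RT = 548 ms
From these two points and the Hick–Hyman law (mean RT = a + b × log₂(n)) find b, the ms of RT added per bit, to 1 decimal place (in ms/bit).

108.6 ms/bit

Slope: b = (548 − 468) / (log₂ 10 − log₂ 6) = 80/0.7370 = 108.553 ms/bit.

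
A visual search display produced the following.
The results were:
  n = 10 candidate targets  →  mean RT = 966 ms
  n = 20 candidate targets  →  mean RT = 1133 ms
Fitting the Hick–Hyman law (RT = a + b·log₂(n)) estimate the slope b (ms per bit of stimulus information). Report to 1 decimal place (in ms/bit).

The slope on a log₂ axis is (1133 − 966) / (4.3219 − 3.3219) = 167.000 ms/bit.

167.0 ms/bit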